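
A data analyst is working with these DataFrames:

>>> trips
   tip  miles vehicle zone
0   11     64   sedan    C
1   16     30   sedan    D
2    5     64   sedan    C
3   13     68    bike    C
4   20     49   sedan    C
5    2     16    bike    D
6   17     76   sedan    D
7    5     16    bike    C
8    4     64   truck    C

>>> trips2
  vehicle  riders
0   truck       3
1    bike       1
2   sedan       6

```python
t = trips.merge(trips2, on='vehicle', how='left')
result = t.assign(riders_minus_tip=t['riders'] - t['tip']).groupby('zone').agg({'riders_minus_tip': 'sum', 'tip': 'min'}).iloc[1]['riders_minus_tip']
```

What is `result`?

merge on 'vehicle' (how='left') → 9 rows:
   tip  miles vehicle zone  riders
0   11     64   sedan    C       6
1   16     30   sedan    D       6
2    5     64   sedan    C       6
3   13     68    bike    C       1
4   20     49   sedan    C       6
5    2     16    bike    D       1
6   17     76   sedan    D       6
7    5     16    bike    C       1
8    4     64   truck    C       3
add column riders_minus_tip = t['riders'] - t['tip']:
   tip  miles vehicle zone  riders  riders_minus_tip
0   11     64   sedan    C       6                -5
1   16     30   sedan    D       6               -10
2    5     64   sedan    C       6                 1
3   13     68    bike    C       1               -12
4   20     49   sedan    C       6               -14
5    2     16    bike    D       1                -1
6   17     76   sedan    D       6               -11
7    5     16    bike    C       1                -4
8    4     64   truck    C       3                -1
group by zone: sum(riders_minus_tip), min(tip):
      riders_minus_tip  tip
zone                       
C                  -35    4
D                  -22    2
value at position 1, column 'riders_minus_tip' → -22

-22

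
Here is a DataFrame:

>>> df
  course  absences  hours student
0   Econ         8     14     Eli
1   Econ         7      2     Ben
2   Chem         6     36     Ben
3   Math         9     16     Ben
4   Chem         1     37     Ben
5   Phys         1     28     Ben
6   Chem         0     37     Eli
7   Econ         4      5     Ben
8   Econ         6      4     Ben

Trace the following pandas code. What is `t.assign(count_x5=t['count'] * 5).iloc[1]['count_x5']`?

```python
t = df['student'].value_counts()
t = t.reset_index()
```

10

value_counts of student:
student
Ben    7
Eli    2
Name: count, dtype: int64
reset_index():
  student  count
0     Ben      7
1     Eli      2
add column count_x5 = t['count'] * 5:
  student  count  count_x5
0     Ben      7        35
1     Eli      2        10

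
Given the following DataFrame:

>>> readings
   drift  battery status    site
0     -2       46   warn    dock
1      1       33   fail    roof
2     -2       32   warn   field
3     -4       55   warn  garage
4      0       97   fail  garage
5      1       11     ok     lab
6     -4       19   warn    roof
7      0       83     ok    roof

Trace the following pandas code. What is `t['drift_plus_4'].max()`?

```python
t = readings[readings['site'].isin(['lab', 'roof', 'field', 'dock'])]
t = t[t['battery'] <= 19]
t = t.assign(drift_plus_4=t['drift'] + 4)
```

filter rows where site in ['lab', 'roof', 'field', 'dock']:
   drift  battery status   site
0     -2       46   warn   dock
1      1       33   fail   roof
2     -2       32   warn  field
5      1       11     ok    lab
6     -4       19   warn   roof
7      0       83     ok   roof
filter rows where battery <= 19:
   drift  battery status  site
5      1       11     ok   lab
6     -4       19   warn  roof
add column drift_plus_4 = t['drift'] + 4:
   drift  battery status  site  drift_plus_4
5      1       11     ok   lab             5
6     -4       19   warn  roof             0
Finally, max of column 'drift_plus_4' = 5.

5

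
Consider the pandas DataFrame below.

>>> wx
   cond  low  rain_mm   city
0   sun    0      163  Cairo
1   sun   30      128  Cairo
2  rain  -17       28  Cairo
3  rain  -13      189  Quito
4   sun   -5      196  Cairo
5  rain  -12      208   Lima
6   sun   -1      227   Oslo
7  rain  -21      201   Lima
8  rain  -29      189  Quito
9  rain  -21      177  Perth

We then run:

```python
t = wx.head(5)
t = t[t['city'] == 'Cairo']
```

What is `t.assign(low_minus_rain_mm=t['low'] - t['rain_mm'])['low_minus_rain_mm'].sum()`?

take first 5 rows:
   cond  low  rain_mm   city
0   sun    0      163  Cairo
1   sun   30      128  Cairo
2  rain  -17       28  Cairo
3  rain  -13      189  Quito
4   sun   -5      196  Cairo
filter rows where city == 'Cairo':
   cond  low  rain_mm   city
0   sun    0      163  Cairo
1   sun   30      128  Cairo
2  rain  -17       28  Cairo
4   sun   -5      196  Cairo
add column low_minus_rain_mm = t['low'] - t['rain_mm']:
   cond  low  rain_mm   city  low_minus_rain_mm
0   sun    0      163  Cairo               -163
1   sun   30      128  Cairo                -98
2  rain  -17       28  Cairo                -45
4   sun   -5      196  Cairo               -201

-507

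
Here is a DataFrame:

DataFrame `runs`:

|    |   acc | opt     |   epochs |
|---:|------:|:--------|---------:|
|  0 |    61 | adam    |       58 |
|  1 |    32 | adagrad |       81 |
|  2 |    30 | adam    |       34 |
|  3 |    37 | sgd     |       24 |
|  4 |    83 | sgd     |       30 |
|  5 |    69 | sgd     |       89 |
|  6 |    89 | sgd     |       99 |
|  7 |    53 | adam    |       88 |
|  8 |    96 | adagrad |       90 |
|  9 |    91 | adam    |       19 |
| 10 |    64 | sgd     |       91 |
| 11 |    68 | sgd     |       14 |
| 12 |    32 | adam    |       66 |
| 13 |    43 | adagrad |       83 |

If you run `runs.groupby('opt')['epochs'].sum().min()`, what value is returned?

group by opt, sum of epochs:
opt
adagrad    254
adam       265
sgd        347
Name: epochs, dtype: int64
Finally, min of the resulting series = 254.

254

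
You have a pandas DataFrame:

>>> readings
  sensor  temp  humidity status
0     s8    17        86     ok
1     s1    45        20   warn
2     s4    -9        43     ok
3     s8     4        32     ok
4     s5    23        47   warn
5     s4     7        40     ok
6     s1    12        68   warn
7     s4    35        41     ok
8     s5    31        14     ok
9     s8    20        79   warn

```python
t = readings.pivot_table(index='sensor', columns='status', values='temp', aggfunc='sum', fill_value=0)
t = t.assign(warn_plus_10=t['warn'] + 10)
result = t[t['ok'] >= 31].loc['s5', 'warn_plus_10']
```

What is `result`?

pivot: rows=sensor, cols=status, sum(temp):
status  ok  warn
sensor          
s1       0    57
s4      33     0
s5      31    23
s8      21    20
add column warn_plus_10 = t['warn'] + 10:
status  ok  warn  warn_plus_10
sensor                        
s1       0    57            67
s4      33     0            10
s5      31    23            33
s8      21    20            30
filter rows where ok >= 31:
status  ok  warn  warn_plus_10
sensor                        
s4      33     0            10
s5      31    23            33
Finally, value at row 's5', column 'warn_plus_10' = 33.

33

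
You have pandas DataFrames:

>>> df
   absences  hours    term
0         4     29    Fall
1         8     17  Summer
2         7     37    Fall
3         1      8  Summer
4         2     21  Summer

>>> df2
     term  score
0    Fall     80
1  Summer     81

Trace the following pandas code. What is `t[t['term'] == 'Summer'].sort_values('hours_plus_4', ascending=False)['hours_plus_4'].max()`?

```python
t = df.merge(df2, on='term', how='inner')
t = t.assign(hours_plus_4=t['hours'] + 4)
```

merge on 'term' (how='inner') → 5 rows:
   absences  hours    term  score
0         4     29    Fall     80
1         8     17  Summer     81
2         7     37    Fall     80
3         1      8  Summer     81
4         2     21  Summer     81
add column hours_plus_4 = t['hours'] + 4:
   absences  hours    term  score  hours_plus_4
0         4     29    Fall     80            33
1         8     17  Summer     81            21
2         7     37    Fall     80            41
3         1      8  Summer     81            12
4         2     21  Summer     81            25
filter rows where term == 'Summer':
   absences  hours    term  score  hours_plus_4
1         8     17  Summer     81            21
3         1      8  Summer     81            12
4         2     21  Summer     81            25
sort by hours_plus_4 descending:
   absences  hours    term  score  hours_plus_4
4         2     21  Summer     81            25
1         8     17  Summer     81            21
3         1      8  Summer     81            12

25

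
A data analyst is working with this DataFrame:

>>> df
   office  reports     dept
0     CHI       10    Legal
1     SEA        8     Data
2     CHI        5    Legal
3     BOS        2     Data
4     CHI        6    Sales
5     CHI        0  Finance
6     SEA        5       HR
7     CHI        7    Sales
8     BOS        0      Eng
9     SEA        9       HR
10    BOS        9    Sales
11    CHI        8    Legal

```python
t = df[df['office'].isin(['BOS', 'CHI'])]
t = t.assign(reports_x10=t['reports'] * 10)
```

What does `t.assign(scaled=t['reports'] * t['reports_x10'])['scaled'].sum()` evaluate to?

3590

filter rows where office in ['BOS', 'CHI']:
   office  reports     dept
0     CHI       10    Legal
2     CHI        5    Legal
3     BOS        2     Data
4     CHI        6    Sales
5     CHI        0  Finance
7     CHI        7    Sales
8     BOS        0      Eng
10    BOS        9    Sales
11    CHI        8    Legal
add column reports_x10 = t['reports'] * 10:
   office  reports     dept  reports_x10
0     CHI       10    Legal          100
2     CHI        5    Legal           50
3     BOS        2     Data           20
4     CHI        6    Sales           60
5     CHI        0  Finance            0
7     CHI        7    Sales           70
8     BOS        0      Eng            0
10    BOS        9    Sales           90
11    CHI        8    Legal           80
add column scaled = t['reports'] * t['reports_x10']:
   office  reports     dept  reports_x10  scaled
0     CHI       10    Legal          100    1000
2     CHI        5    Legal           50     250
3     BOS        2     Data           20      40
4     CHI        6    Sales           60     360
5     CHI        0  Finance            0       0
7     CHI        7    Sales           70     490
8     BOS        0      Eng            0       0
10    BOS        9    Sales           90     810
11    CHI        8    Legal           80     640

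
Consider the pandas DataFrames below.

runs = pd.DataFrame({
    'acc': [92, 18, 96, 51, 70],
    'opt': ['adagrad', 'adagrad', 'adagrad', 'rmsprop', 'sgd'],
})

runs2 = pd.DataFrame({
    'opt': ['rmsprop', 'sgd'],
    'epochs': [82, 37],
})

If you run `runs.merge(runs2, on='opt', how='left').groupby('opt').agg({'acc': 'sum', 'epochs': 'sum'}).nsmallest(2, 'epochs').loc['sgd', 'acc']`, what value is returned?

merge on 'opt' (how='left') → 5 rows:
   acc      opt  epochs
0   92  adagrad     NaN
1   18  adagrad     NaN
2   96  adagrad     NaN
3   51  rmsprop    82.0
4   70      sgd    37.0
group by opt: sum(acc), sum(epochs):
         acc  epochs
opt                 
adagrad  206     0.0
rmsprop   51    82.0
sgd       70    37.0
take 2 rows with smallest epochs:
         acc  epochs
opt                 
adagrad  206     0.0
sgd       70    37.0
Reading off the value at row 'sgd', column 'acc', we get 70.

70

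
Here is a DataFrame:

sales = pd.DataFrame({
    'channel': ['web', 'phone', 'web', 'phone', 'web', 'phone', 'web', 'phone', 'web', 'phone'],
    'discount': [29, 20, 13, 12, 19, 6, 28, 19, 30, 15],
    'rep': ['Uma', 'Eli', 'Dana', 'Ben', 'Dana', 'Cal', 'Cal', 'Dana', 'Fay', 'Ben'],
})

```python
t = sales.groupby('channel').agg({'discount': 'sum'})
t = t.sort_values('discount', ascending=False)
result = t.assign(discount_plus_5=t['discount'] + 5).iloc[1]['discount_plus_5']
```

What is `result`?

group by channel, sum of discount:
         discount
channel          
phone          72
web           119
sort by discount descending:
         discount
channel          
web           119
phone          72
add column discount_plus_5 = t['discount'] + 5:
         discount  discount_plus_5
channel                           
web           119              124
phone          72               77
Hence 77.

77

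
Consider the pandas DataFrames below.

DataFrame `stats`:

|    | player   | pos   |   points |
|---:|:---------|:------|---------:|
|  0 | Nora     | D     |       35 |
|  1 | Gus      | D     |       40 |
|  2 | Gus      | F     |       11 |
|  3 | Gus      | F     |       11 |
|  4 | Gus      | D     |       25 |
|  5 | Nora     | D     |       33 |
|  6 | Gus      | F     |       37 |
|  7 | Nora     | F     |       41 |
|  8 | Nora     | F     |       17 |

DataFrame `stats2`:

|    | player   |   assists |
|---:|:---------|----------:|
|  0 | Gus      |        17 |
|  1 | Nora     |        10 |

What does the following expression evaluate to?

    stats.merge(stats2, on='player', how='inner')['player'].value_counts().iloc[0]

5

merge on 'player' (how='inner') → 9 rows:
  player pos  points  assists
0   Nora   D      35       10
1    Gus   D      40       17
2    Gus   F      11       17
3    Gus   F      11       17
4    Gus   D      25       17
5   Nora   D      33       10
6    Gus   F      37       17
7   Nora   F      41       10
8   Nora   F      17       10
value_counts of player:
player
Gus     5
Nora    4
Name: count, dtype: int64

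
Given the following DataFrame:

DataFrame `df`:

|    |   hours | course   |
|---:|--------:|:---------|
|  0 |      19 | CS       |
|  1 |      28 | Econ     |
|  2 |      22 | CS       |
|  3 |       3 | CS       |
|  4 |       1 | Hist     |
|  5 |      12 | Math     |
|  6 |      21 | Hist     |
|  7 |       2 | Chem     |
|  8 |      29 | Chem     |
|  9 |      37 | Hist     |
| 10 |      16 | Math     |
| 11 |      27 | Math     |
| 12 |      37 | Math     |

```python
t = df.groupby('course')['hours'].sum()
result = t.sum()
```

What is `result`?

group by course, sum of hours:
course
CS      44
Chem    31
Econ    28
Hist    59
Math    92
Name: hours, dtype: int64

254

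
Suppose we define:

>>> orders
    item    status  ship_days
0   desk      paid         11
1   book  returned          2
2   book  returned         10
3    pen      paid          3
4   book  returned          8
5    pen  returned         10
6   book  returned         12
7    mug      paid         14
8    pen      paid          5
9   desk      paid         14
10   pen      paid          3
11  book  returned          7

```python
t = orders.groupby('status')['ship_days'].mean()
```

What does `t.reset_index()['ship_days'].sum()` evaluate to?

16.5

group by status, mean of ship_days:
status
paid        8.333333
returned    8.166667
Name: ship_days, dtype: float64
reset_index():
     status  ship_days
0      paid   8.333333
1  returned   8.166667
Reading off the sum of column 'ship_days', we get 16.5.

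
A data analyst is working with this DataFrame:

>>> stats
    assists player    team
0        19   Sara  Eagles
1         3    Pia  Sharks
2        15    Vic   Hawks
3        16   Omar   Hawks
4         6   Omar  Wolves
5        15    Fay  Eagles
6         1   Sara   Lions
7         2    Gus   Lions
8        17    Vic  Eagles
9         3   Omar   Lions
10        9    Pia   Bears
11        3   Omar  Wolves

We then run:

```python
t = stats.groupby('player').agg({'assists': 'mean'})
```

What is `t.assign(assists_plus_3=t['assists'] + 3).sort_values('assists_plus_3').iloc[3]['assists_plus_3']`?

13.0

group by player, mean of assists:
        assists
player         
Fay        15.0
Gus         2.0
Omar        7.0
Pia         6.0
Sara       10.0
Vic        16.0
add column assists_plus_3 = t['assists'] + 3:
        assists  assists_plus_3
player                         
Fay        15.0            18.0
Gus         2.0             5.0
Omar        7.0            10.0
Pia         6.0             9.0
Sara       10.0            13.0
Vic        16.0            19.0
sort by assists_plus_3:
        assists  assists_plus_3
player                         
Gus         2.0             5.0
Pia         6.0             9.0
Omar        7.0            10.0
Sara       10.0            13.0
Fay        15.0            18.0
Vic        16.0            19.0
Hence 13.0.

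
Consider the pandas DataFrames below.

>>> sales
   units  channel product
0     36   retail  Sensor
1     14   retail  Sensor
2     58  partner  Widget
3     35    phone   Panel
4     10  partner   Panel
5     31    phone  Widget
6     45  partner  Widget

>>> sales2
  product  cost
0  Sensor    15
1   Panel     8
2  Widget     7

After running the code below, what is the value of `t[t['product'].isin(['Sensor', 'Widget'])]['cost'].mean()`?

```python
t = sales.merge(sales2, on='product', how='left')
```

merge on 'product' (how='left') → 7 rows:
   units  channel product  cost
0     36   retail  Sensor    15
1     14   retail  Sensor    15
2     58  partner  Widget     7
3     35    phone   Panel     8
4     10  partner   Panel     8
5     31    phone  Widget     7
6     45  partner  Widget     7
filter rows where product in ['Sensor', 'Widget']:
   units  channel product  cost
0     36   retail  Sensor    15
1     14   retail  Sensor    15
2     58  partner  Widget     7
5     31    phone  Widget     7
6     45  partner  Widget     7
Finally, mean of column 'cost' = 10.2.

10.2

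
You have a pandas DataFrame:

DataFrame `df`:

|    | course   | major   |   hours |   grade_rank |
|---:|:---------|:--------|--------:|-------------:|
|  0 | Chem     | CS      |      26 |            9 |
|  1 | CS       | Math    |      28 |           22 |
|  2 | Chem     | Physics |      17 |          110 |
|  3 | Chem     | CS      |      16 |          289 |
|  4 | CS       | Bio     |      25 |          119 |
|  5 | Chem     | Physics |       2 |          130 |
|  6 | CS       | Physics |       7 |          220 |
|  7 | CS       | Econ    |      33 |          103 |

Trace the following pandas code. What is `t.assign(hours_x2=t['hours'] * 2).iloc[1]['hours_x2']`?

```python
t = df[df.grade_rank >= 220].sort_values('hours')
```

32

filter rows where grade_rank >= 220:
  course    major  hours  grade_rank
3   Chem       CS     16         289
6     CS  Physics      7         220
sort by hours:
  course    major  hours  grade_rank
6     CS  Physics      7         220
3   Chem       CS     16         289
add column hours_x2 = t['hours'] * 2:
  course    major  hours  grade_rank  hours_x2
6     CS  Physics      7         220        14
3   Chem       CS     16         289        32
Taking the value at position 1, column 'hours_x2' gives 32.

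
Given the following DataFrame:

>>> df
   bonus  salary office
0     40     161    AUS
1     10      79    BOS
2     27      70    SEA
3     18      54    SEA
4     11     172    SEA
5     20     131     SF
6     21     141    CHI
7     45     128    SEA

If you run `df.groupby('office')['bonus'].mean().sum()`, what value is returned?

group by office, mean of bonus:
office
AUS    40.00
BOS    10.00
CHI    21.00
SEA    25.25
SF     20.00
Name: bonus, dtype: float64
sum of the resulting series → 116.25

116.25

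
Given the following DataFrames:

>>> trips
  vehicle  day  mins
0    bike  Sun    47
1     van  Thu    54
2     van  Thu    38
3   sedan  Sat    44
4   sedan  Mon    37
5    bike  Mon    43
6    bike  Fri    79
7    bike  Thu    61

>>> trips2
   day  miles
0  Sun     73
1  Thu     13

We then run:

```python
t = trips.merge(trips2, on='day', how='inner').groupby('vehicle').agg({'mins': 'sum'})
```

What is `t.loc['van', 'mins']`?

92

merge on 'day' (how='inner') → 4 rows:
  vehicle  day  mins  miles
0    bike  Sun    47     73
1     van  Thu    54     13
2     van  Thu    38     13
3    bike  Thu    61     13
group by vehicle, sum of mins:
         mins
vehicle      
bike      108
van        92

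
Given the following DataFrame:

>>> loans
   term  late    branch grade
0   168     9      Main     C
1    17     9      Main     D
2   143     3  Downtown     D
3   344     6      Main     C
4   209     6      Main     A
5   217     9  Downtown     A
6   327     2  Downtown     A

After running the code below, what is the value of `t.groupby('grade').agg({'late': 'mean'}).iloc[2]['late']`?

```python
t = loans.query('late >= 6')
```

filter rows where late >= 6:
   term  late    branch grade
0   168     9      Main     C
1    17     9      Main     D
3   344     6      Main     C
4   209     6      Main     A
5   217     9  Downtown     A
group by grade, mean of late:
       late
grade      
A       7.5
C       7.5
D       9.0
value at position 2, column 'late' → 9.0

9.0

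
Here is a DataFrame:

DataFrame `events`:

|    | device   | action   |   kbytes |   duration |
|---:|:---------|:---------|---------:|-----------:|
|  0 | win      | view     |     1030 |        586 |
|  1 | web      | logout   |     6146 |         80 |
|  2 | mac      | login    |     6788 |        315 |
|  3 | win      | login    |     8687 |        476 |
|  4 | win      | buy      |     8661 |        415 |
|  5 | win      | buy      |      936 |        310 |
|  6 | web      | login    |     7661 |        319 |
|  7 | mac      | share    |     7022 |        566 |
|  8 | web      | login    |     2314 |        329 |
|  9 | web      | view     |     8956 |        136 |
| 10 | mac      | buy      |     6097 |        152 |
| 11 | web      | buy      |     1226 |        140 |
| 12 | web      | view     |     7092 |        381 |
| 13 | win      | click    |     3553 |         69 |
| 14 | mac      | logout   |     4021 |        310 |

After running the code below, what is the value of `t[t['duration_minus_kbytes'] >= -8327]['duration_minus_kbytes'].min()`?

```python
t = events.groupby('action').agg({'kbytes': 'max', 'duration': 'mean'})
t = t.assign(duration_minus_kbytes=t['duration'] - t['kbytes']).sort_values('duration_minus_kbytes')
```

group by action: max(kbytes), mean(duration):
        kbytes    duration
action                    
buy       8661  254.250000
click     3553   69.000000
login     8687  359.750000
logout    6146  195.000000
share     7022  566.000000
view      8956  367.666667
add column duration_minus_kbytes = t['duration'] - t['kbytes']:
        kbytes    duration  duration_minus_kbytes
action                                           
buy       8661  254.250000           -8406.750000
click     3553   69.000000           -3484.000000
login     8687  359.750000           -8327.250000
logout    6146  195.000000           -5951.000000
share     7022  566.000000           -6456.000000
view      8956  367.666667           -8588.333333
sort by duration_minus_kbytes:
        kbytes    duration  duration_minus_kbytes
action                                           
view      8956  367.666667           -8588.333333
buy       8661  254.250000           -8406.750000
login     8687  359.750000           -8327.250000
share     7022  566.000000           -6456.000000
logout    6146  195.000000           -5951.000000
click     3553   69.000000           -3484.000000
filter rows where duration_minus_kbytes >= -8327:
        kbytes  duration  duration_minus_kbytes
action                                         
share     7022     566.0                -6456.0
logout    6146     195.0                -5951.0
click     3553      69.0                -3484.0
Hence -6456.0.

-6456.0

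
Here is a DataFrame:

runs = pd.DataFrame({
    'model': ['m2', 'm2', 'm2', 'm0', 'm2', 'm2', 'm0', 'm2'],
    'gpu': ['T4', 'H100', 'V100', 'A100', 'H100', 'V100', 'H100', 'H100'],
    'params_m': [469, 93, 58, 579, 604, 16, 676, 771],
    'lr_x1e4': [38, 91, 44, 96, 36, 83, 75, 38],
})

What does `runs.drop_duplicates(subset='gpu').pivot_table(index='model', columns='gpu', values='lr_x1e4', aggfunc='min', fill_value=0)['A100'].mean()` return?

drop duplicate gpu (keep=first):
  model   gpu  params_m  lr_x1e4
0    m2    T4       469       38
1    m2  H100        93       91
2    m2  V100        58       44
3    m0  A100       579       96
pivot: rows=model, cols=gpu, min(lr_x1e4):
gpu    A100  H100  T4  V100
model                      
m0       96     0   0     0
m2        0    91  38    44
Finally, mean of column 'A100' = 48.0.

48.0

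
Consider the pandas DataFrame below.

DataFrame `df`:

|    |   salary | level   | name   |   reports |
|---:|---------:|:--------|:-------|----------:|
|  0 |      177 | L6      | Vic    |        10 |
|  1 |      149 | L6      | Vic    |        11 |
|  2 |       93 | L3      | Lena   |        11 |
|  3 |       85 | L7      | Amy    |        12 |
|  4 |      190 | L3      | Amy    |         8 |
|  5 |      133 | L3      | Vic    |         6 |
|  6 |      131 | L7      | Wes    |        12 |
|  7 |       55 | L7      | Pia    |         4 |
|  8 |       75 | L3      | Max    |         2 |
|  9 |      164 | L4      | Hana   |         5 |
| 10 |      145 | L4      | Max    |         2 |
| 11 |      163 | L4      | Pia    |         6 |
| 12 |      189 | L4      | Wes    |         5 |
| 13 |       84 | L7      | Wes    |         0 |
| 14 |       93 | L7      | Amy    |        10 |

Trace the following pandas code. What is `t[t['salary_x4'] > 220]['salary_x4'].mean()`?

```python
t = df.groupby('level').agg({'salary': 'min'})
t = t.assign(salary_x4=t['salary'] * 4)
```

492.0

group by level, min of salary:
       salary
level        
L3         75
L4        145
L6        149
L7         55
add column salary_x4 = t['salary'] * 4:
       salary  salary_x4
level                   
L3         75        300
L4        145        580
L6        149        596
L7         55        220
filter rows where salary_x4 > 220:
       salary  salary_x4
level                   
L3         75        300
L4        145        580
L6        149        596
Reading off the mean of column 'salary_x4', we get 492.0.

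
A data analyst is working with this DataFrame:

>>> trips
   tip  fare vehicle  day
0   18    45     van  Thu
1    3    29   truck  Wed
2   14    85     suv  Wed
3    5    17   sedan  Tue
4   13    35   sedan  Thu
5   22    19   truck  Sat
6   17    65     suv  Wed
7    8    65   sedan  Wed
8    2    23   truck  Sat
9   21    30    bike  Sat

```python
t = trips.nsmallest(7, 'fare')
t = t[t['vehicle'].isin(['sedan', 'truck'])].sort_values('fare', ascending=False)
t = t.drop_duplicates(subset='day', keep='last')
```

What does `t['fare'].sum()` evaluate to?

take 7 rows with smallest fare:
   tip  fare vehicle  day
3    5    17   sedan  Tue
5   22    19   truck  Sat
8    2    23   truck  Sat
1    3    29   truck  Wed
9   21    30    bike  Sat
4   13    35   sedan  Thu
0   18    45     van  Thu
filter rows where vehicle in ['sedan', 'truck']:
   tip  fare vehicle  day
3    5    17   sedan  Tue
5   22    19   truck  Sat
8    2    23   truck  Sat
1    3    29   truck  Wed
4   13    35   sedan  Thu
sort by fare descending:
   tip  fare vehicle  day
4   13    35   sedan  Thu
1    3    29   truck  Wed
8    2    23   truck  Sat
5   22    19   truck  Sat
3    5    17   sedan  Tue
drop duplicate day (keep=last):
   tip  fare vehicle  day
4   13    35   sedan  Thu
1    3    29   truck  Wed
5   22    19   truck  Sat
3    5    17   sedan  Tue
Hence 100.

100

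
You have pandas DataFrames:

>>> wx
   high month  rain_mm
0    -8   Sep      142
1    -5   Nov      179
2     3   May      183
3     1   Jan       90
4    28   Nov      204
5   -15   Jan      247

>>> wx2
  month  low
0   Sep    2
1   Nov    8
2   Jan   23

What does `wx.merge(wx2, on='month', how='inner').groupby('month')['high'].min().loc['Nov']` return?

merge on 'month' (how='inner') → 5 rows:
   high month  rain_mm  low
0    -8   Sep      142    2
1    -5   Nov      179    8
2     1   Jan       90   23
3    28   Nov      204    8
4   -15   Jan      247   23
group by month, min of high:
month
Jan   -15
Nov    -5
Sep    -8
Name: high, dtype: int64
Then the value at index 'Nov': -5

-5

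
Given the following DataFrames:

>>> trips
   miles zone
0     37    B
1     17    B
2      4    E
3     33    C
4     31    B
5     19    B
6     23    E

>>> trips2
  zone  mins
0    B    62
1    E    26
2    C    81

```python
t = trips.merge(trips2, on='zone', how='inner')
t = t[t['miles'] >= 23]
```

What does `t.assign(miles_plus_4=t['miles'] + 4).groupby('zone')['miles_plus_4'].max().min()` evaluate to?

merge on 'zone' (how='inner') → 7 rows:
   miles zone  mins
0     37    B    62
1     17    B    62
2      4    E    26
3     33    C    81
4     31    B    62
5     19    B    62
6     23    E    26
filter rows where miles >= 23:
   miles zone  mins
0     37    B    62
3     33    C    81
4     31    B    62
6     23    E    26
add column miles_plus_4 = t['miles'] + 4:
   miles zone  mins  miles_plus_4
0     37    B    62            41
3     33    C    81            37
4     31    B    62            35
6     23    E    26            27
group by zone, max of miles_plus_4:
zone
B    41
C    37
E    27
Name: miles_plus_4, dtype: int64

27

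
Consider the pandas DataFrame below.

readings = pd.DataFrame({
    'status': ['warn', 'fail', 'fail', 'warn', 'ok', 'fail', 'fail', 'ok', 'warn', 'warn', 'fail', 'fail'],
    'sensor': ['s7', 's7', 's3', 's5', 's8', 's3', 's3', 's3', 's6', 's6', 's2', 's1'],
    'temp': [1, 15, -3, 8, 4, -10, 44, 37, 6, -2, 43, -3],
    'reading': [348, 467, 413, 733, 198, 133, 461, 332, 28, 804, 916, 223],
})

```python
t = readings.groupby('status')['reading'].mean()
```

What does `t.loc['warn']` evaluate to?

group by status, mean of reading:
status
fail    435.50
ok      265.00
warn    478.25
Name: reading, dtype: float64
Then the value at index 'warn': 478.25

478.25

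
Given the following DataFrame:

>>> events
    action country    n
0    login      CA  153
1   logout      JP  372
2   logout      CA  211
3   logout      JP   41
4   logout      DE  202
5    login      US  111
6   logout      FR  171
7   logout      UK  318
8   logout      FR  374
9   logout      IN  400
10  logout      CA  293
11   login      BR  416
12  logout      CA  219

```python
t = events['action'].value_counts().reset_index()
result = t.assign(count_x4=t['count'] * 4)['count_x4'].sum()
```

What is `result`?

52

value_counts of action:
action
logout    10
login      3
Name: count, dtype: int64
reset_index():
   action  count
0  logout     10
1   login      3
add column count_x4 = t['count'] * 4:
   action  count  count_x4
0  logout     10        40
1   login      3        12
The sum of column 'count_x4' is 52.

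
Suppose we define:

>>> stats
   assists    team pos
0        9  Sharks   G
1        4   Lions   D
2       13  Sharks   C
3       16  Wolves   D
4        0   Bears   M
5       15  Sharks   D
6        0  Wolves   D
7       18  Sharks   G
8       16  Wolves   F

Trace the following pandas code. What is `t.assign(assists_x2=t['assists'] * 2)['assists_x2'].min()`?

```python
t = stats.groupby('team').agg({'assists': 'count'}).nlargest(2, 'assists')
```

group by team, count of assists:
        assists
team           
Bears         1
Lions         1
Sharks        4
Wolves        3
take 2 rows with largest assists:
        assists
team           
Sharks        4
Wolves        3
add column assists_x2 = t['assists'] * 2:
        assists  assists_x2
team                       
Sharks        4           8
Wolves        3           6
Hence 6.

6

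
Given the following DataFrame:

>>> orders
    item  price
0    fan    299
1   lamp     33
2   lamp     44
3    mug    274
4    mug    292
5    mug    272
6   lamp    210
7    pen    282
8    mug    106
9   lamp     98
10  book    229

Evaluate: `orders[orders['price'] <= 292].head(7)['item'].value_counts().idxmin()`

pen

filter rows where price <= 292:
    item  price
1   lamp     33
2   lamp     44
3    mug    274
4    mug    292
5    mug    272
6   lamp    210
7    pen    282
8    mug    106
9   lamp     98
10  book    229
take first 7 rows:
   item  price
1  lamp     33
2  lamp     44
3   mug    274
4   mug    292
5   mug    272
6  lamp    210
7   pen    282
value_counts of item:
item
lamp    3
mug     3
pen     1
Name: count, dtype: int64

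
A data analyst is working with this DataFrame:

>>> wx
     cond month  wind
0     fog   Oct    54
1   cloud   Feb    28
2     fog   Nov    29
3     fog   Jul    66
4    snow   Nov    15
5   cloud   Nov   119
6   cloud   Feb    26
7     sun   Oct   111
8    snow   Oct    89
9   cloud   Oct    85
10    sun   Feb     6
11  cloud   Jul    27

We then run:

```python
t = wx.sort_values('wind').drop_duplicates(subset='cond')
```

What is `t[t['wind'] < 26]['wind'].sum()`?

sort by wind:
     cond month  wind
10    sun   Feb     6
4    snow   Nov    15
6   cloud   Feb    26
11  cloud   Jul    27
1   cloud   Feb    28
2     fog   Nov    29
0     fog   Oct    54
3     fog   Jul    66
9   cloud   Oct    85
8    snow   Oct    89
7     sun   Oct   111
5   cloud   Nov   119
drop duplicate cond (keep=first):
     cond month  wind
10    sun   Feb     6
4    snow   Nov    15
6   cloud   Feb    26
2     fog   Nov    29
filter rows where wind < 26:
    cond month  wind
10   sun   Feb     6
4   snow   Nov    15

21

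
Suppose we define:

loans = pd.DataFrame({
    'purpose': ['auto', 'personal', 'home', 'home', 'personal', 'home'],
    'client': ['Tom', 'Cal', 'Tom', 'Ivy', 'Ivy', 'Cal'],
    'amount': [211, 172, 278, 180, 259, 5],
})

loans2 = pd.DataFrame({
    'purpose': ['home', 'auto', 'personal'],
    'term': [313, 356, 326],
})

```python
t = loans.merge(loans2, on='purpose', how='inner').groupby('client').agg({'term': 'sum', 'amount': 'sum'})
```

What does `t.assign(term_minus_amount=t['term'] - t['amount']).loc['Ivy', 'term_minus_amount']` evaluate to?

merge on 'purpose' (how='inner') → 6 rows:
    purpose client  amount  term
0      auto    Tom     211   356
1  personal    Cal     172   326
2      home    Tom     278   313
3      home    Ivy     180   313
4  personal    Ivy     259   326
5      home    Cal       5   313
group by client: sum(term), sum(amount):
        term  amount
client              
Cal      639     177
Ivy      639     439
Tom      669     489
add column term_minus_amount = t['term'] - t['amount']:
        term  amount  term_minus_amount
client                                 
Cal      639     177                462
Ivy      639     439                200
Tom      669     489                180

200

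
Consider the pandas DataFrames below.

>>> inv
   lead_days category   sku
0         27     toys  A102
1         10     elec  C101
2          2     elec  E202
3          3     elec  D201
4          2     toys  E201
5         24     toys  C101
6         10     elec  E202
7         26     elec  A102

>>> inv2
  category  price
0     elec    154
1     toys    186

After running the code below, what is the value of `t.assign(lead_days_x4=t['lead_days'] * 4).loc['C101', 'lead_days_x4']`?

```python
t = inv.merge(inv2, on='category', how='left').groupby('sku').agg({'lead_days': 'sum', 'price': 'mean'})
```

136

merge on 'category' (how='left') → 8 rows:
   lead_days category   sku  price
0         27     toys  A102    186
1         10     elec  C101    154
2          2     elec  E202    154
3          3     elec  D201    154
4          2     toys  E201    186
5         24     toys  C101    186
6         10     elec  E202    154
7         26     elec  A102    154
group by sku: sum(lead_days), mean(price):
      lead_days  price
sku                   
A102         53  170.0
C101         34  170.0
D201          3  154.0
E201          2  186.0
E202         12  154.0
add column lead_days_x4 = t['lead_days'] * 4:
      lead_days  price  lead_days_x4
sku                                 
A102         53  170.0           212
C101         34  170.0           136
D201          3  154.0            12
E201          2  186.0             8
E202         12  154.0            48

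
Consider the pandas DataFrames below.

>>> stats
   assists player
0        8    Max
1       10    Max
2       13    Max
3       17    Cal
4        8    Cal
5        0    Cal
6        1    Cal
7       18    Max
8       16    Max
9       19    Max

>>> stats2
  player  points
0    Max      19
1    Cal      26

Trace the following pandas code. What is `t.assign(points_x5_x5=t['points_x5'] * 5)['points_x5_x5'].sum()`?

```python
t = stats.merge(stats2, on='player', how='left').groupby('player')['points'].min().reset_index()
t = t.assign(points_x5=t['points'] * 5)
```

merge on 'player' (how='left') → 10 rows:
   assists player  points
0        8    Max      19
1       10    Max      19
2       13    Max      19
3       17    Cal      26
4        8    Cal      26
5        0    Cal      26
6        1    Cal      26
7       18    Max      19
8       16    Max      19
9       19    Max      19
group by player, min of points:
player
Cal    26
Max    19
Name: points, dtype: int64
reset_index():
  player  points
0    Cal      26
1    Max      19
add column points_x5 = t['points'] * 5:
  player  points  points_x5
0    Cal      26        130
1    Max      19         95
add column points_x5_x5 = t['points_x5'] * 5:
  player  points  points_x5  points_x5_x5
0    Cal      26        130           650
1    Max      19         95           475
The sum of column 'points_x5_x5' is 1125.

1125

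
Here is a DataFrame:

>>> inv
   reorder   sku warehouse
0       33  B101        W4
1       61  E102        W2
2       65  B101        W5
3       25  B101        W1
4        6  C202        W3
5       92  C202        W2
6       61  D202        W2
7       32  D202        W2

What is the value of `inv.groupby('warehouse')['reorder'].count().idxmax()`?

W2

group by warehouse, count of reorder:
warehouse
W1    1
W2    4
W3    1
W4    1
W5    1
Name: reorder, dtype: int64
Hence W2.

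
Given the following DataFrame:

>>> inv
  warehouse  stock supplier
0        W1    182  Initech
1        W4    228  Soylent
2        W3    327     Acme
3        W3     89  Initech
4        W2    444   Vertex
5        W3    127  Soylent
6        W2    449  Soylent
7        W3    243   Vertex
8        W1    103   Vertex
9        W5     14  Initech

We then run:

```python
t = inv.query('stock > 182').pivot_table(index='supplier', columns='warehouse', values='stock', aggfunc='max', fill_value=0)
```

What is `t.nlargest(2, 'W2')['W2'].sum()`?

filter rows where stock > 182:
  warehouse  stock supplier
1        W4    228  Soylent
2        W3    327     Acme
4        W2    444   Vertex
6        W2    449  Soylent
7        W3    243   Vertex
pivot: rows=supplier, cols=warehouse, max(stock):
warehouse   W2   W3   W4
supplier                
Acme         0  327    0
Soylent    449    0  228
Vertex     444  243    0
take 2 rows with largest W2:
warehouse   W2   W3   W4
supplier                
Soylent    449    0  228
Vertex     444  243    0

893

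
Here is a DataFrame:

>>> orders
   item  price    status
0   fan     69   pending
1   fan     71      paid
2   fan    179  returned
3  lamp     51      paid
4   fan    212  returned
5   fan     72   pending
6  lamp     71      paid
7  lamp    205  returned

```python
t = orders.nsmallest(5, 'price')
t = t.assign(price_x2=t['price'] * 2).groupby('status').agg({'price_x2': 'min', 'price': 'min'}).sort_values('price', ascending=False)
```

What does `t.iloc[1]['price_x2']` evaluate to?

take 5 rows with smallest price:
   item  price   status
3  lamp     51     paid
0   fan     69  pending
1   fan     71     paid
6  lamp     71     paid
5   fan     72  pending
add column price_x2 = t['price'] * 2:
   item  price   status  price_x2
3  lamp     51     paid       102
0   fan     69  pending       138
1   fan     71     paid       142
6  lamp     71     paid       142
5   fan     72  pending       144
group by status: min(price_x2), min(price):
         price_x2  price
status                  
paid          102     51
pending       138     69
sort by price descending:
         price_x2  price
status                  
pending       138     69
paid          102     51
Reading off the value at position 1, column 'price_x2', we get 102.

102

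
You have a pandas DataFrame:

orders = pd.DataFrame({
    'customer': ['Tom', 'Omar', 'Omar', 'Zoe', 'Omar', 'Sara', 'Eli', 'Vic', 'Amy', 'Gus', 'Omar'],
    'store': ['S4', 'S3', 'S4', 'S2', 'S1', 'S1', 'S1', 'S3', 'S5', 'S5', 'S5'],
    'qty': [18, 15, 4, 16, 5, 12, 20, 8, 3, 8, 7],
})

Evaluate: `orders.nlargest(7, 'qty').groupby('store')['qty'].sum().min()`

8

take 7 rows with largest qty:
  customer store  qty
6      Eli    S1   20
0      Tom    S4   18
3      Zoe    S2   16
1     Omar    S3   15
5     Sara    S1   12
7      Vic    S3    8
9      Gus    S5    8
group by store, sum of qty:
store
S1    32
S2    16
S3    23
S4    18
S5     8
Name: qty, dtype: int64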